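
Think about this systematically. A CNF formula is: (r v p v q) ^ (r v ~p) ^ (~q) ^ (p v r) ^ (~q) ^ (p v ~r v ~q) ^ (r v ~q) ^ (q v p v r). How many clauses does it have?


A CNF formula is a conjunction of clauses.
Clauses are separated by ^.
Counting the conjuncts: 8 clauses.

8


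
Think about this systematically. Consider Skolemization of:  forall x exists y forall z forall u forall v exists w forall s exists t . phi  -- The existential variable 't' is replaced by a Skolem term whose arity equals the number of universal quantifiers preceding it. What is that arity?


Quantifier prefix: forall x exists y forall z forall u forall v exists w forall s exists t
't' is existentially quantified at position 8.
Universal variables preceding it: x, z, u, v, s
Skolem function arity = 5

5


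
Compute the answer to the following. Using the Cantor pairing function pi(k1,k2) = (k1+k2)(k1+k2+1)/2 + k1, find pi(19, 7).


k1 + k2 = 26
(k1+k2)(k1+k2+1)/2 = 26 * 27 / 2 = 351
pi = 351 + 19 = 370

370


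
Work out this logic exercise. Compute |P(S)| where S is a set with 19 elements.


The power set of a set with n elements has 2^n elements.
|P(S)| = 2^19 = 524288

524288


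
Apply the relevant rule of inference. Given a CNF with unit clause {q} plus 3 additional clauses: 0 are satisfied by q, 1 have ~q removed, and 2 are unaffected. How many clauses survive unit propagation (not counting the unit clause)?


Satisfied (removed): 0
Shortened (remain): 1
Unchanged (remain): 2
Remaining = 1 + 2 = 3

3


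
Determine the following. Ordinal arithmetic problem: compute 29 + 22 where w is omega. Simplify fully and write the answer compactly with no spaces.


Compute 29 + 22.
Ordinal + is associative but NOT commutative; for finite n>0, n + w = w but w + n stays w+n.
Both operands finite; ordinal + agrees with natural +: 29 + 22 = 51.
Result = 51

51


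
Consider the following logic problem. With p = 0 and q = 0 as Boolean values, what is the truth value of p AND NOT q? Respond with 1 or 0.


p = 0, q = 0
Operation: p AND NOT q
Evaluate: 0 AND NOT 0 = 0

0


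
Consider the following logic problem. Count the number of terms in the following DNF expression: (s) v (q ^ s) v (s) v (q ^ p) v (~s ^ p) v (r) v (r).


A DNF formula is a disjunction of terms (conjunctions).
Terms are separated by v.
Counting the disjuncts: 7 terms.

7


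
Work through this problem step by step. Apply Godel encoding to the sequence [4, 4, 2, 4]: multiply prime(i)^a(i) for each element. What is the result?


Encode each element as an exponent of the corresponding prime:
  2^4 = 16
  3^4 = 81
  5^2 = 25
  7^4 = 2401
Product = 16 * 81 * 25 * 2401 = 77792400

77792400


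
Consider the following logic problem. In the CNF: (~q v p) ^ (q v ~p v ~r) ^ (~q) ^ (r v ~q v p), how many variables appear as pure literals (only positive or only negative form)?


Check each variable for pure literal status:
p: mixed (not pure)
q: mixed (not pure)
r: mixed (not pure)
Pure literal count = 0

0


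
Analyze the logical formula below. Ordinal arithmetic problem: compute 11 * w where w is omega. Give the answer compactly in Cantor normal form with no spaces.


Compute 11 * w.
Ordinal * is associative and left-distributive over +, but NOT commutative; for finite n>1, n*w = w but w*n stays w*n.
For finite n>0, n * w = sup{n*k : k<w} = w. So 11 * w = w.
Result = w

w


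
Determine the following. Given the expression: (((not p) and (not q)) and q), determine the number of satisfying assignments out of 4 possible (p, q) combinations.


Check all 4 assignments:
p=0, q=0: 0
p=0, q=1: 0
p=1, q=0: 0
p=1, q=1: 0
Count of True = 0

0


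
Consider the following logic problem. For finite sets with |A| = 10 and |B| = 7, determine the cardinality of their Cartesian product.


The Cartesian product A x B contains all ordered pairs (a, b).
|A x B| = |A| * |B| = 10 * 7 = 70

70


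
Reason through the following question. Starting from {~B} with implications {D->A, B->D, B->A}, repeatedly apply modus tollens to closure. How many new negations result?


Initial negated facts: {~B}
Apply modus tollens to closure:
  (no implication fires)
Final negated: {~B}
New negations: {(none)}
Count = 0

0


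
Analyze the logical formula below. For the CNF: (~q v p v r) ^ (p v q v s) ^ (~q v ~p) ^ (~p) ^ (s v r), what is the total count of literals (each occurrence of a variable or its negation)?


Counting literals in each clause:
Clause 1: 3 literal(s)
Clause 2: 3 literal(s)
Clause 3: 2 literal(s)
Clause 4: 1 literal(s)
Clause 5: 2 literal(s)
Total = 11

11


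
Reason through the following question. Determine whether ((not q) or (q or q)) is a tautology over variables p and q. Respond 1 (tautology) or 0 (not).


Check all 4 assignments:
p=0, q=0: 1
p=0, q=1: 1
p=1, q=0: 1
p=1, q=1: 1
Satisfying count = 4/4.
Tautology iff count = 4: yes.

1


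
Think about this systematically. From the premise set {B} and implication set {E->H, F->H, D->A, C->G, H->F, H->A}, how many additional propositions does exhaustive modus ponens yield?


Initial facts: {B}
Apply modus ponens to closure:
  (no implication fires)
Final known: {B}
New propositions: {(none)}
Count = 0

0


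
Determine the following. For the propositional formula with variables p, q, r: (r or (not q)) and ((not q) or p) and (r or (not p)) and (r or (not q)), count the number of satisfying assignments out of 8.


Evaluate all 8 assignments for p, q, r:
p=0, q=0, r=0: 1
p=0, q=0, r=1: 1
p=0, q=1, r=0: 0
p=0, q=1, r=1: 0
p=1, q=0, r=0: 0
p=1, q=0, r=1: 1
p=1, q=1, r=0: 0
p=1, q=1, r=1: 1
Satisfying count = 4

4


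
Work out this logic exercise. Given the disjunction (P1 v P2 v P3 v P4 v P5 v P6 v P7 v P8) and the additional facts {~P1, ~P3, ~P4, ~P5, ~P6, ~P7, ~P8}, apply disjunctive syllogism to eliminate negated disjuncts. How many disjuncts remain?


Original disjuncts (8): P1, P2, P3, P4, P5, P6, P7, P8
Negated (eliminate): ~P1, ~P3, ~P4, ~P5, ~P6, ~P7, ~P8
Remaining disjuncts: P2
Count = 8 - 7 = 1

1


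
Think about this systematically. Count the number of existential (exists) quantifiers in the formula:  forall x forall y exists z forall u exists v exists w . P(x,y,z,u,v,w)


Quantifier prefix: forall x forall y exists z forall u exists v exists w
Mark each quantifier type:
  U U E U E E
Universal count = 3, Existential count = 3
Asked for existential (exists) quantifiers: 3

3


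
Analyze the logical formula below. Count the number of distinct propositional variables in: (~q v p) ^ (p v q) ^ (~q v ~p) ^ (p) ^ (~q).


Identify each variable that appears in the formula.
Variables found: p, q
Count = 2

2


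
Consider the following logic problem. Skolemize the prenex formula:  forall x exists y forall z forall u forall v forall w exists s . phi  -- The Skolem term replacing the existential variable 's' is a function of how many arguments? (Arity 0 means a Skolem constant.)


Quantifier prefix: forall x exists y forall z forall u forall v forall w exists s
's' is existentially quantified at position 7.
Universal variables preceding it: x, z, u, v, w
Skolem function arity = 5

5


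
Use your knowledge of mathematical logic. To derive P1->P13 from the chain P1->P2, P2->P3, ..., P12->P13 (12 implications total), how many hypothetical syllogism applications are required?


With 12 implications in a chain connecting 13 propositions:
P1->P2, P2->P3, ..., P12->P13
Steps needed = (number of implications) - 1 = 12 - 1 = 11

11


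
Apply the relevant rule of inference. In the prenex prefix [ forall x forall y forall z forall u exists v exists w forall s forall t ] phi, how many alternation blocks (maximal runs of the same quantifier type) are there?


Quantifier-type sequence: A A A A E E A A  (A=forall, E=exists)
Group into maximal same-type runs:
  Ax4 | Ex2 | Ax2
Number of blocks = 3

3


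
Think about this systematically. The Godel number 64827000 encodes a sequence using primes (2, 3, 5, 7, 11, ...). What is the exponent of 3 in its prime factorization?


Factorize 64827000 by dividing by 3 repeatedly.
Division steps: 3 divides 64827000 exactly 3 time(s).
Exponent of 3 = 3

3


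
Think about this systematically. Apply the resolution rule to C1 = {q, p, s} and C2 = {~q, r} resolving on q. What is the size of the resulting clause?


Remove q from C1 and ~q from C2.
C1 remainder: {p, s}
C2 remainder: {r}
Union (resolvent): {p, r, s}
Resolvent has 3 literal(s).

3


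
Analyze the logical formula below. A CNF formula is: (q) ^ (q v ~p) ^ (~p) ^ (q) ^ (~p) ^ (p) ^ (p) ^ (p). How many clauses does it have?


A CNF formula is a conjunction of clauses.
Clauses are separated by ^.
Counting the conjuncts: 8 clauses.

8


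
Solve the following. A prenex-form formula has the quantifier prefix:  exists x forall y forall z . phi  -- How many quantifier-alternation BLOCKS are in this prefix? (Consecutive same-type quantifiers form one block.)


Quantifier-type sequence: E A A  (A=forall, E=exists)
Group into maximal same-type runs:
  Ex1 | Ax2
Number of blocks = 2

2


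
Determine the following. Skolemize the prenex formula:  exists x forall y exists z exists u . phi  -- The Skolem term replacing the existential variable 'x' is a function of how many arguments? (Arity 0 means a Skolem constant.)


Quantifier prefix: exists x forall y exists z exists u
'x' is existentially quantified at position 1.
No universal quantifiers precede it.
Skolem function arity = 0 (a Skolem constant)

0


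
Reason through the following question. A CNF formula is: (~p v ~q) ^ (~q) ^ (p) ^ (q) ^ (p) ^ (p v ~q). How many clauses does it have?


A CNF formula is a conjunction of clauses.
Clauses are separated by ^.
Counting the conjuncts: 6 clauses.

6


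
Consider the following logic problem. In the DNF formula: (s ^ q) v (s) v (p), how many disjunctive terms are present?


A DNF formula is a disjunction of terms (conjunctions).
Terms are separated by v.
Counting the disjuncts: 3 terms.

3


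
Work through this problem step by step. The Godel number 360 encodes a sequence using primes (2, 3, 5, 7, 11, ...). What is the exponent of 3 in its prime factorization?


Factorize 360 by dividing by 3 repeatedly.
Division steps: 3 divides 360 exactly 2 time(s).
Exponent of 3 = 2

2


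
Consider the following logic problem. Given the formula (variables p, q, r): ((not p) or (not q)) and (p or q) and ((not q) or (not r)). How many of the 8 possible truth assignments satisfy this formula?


Evaluate all 8 assignments for p, q, r:
p=0, q=0, r=0: 0
p=0, q=0, r=1: 0
p=0, q=1, r=0: 1
p=0, q=1, r=1: 0
p=1, q=0, r=0: 1
p=1, q=0, r=1: 1
p=1, q=1, r=0: 0
p=1, q=1, r=1: 0
Satisfying count = 3

3


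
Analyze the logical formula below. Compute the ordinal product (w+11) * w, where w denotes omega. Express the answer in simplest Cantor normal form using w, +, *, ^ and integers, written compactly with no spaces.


Compute (w+11) * w.
Ordinal * is associative and left-distributive over +, but NOT commutative; for finite n>1, n*w = w but w*n stays w*n.
(w+11) * w = sup{(w+11)*k : k<w} = sup{w*k+11} = w^2 (the +11 tail is absorbed in the limit).
Result = w^2

w^2


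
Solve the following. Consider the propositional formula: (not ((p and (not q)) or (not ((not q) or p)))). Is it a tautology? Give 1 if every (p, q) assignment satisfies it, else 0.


Check all 4 assignments:
p=0, q=0: 1
p=0, q=1: 0
p=1, q=0: 0
p=1, q=1: 1
Satisfying count = 2/4.
Tautology iff count = 4: no.

0


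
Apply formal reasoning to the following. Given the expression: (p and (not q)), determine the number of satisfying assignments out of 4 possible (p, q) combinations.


Check all 4 assignments:
p=0, q=0: 0
p=0, q=1: 0
p=1, q=0: 1
p=1, q=1: 0
Count of True = 1

1


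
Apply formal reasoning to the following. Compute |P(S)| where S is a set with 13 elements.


The power set of a set with n elements has 2^n elements.
|P(S)| = 2^13 = 8192

8192


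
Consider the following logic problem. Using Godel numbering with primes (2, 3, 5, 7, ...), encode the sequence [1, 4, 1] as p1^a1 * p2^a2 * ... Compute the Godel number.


Encode each element as an exponent of the corresponding prime:
  2^1 = 2
  3^4 = 81
  5^1 = 5
Product = 2 * 81 * 5 = 810

810


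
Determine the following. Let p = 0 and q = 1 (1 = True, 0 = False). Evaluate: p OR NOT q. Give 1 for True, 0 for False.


p = 0, q = 1
Operation: p OR NOT q
Evaluate: 0 OR NOT 1 = 0

0


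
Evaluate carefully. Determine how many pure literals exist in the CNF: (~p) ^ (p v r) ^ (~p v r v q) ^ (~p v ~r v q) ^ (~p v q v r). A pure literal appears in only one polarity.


Check each variable for pure literal status:
p: mixed (not pure)
q: pure positive
r: mixed (not pure)
Pure literal count = 1

1


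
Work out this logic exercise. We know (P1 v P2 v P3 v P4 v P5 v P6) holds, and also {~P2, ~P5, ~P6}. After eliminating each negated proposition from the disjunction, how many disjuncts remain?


Original disjuncts (6): P1, P2, P3, P4, P5, P6
Negated (eliminate): ~P2, ~P5, ~P6
Remaining disjuncts: P1, P3, P4
Count = 6 - 3 = 3

3


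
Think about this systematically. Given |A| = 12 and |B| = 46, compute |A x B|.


The Cartesian product A x B contains all ordered pairs (a, b).
|A x B| = |A| * |B| = 12 * 46 = 552

552


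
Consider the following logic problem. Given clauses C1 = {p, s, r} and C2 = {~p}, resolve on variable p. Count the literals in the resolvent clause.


Remove p from C1 and ~p from C2.
C1 remainder: {s, r}
C2 remainder: {}
Union (resolvent): {r, s}
Resolvent has 2 literal(s).

2


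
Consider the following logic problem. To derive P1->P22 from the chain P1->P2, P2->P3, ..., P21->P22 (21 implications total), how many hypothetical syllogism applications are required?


With 21 implications in a chain connecting 22 propositions:
P1->P2, P2->P3, ..., P21->P22
Steps needed = (number of implications) - 1 = 21 - 1 = 20

20


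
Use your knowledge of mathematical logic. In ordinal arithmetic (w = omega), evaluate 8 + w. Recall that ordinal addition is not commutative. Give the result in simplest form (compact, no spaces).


Compute 8 + w.
Ordinal + is associative but NOT commutative; for finite n>0, n + w = w but w + n stays w+n.
Any finite left addend is absorbed by w on the right: 8 + w = w.
Result = w

w


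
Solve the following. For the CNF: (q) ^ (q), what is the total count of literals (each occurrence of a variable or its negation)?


Counting literals in each clause:
Clause 1: 1 literal(s)
Clause 2: 1 literal(s)
Total = 2

2


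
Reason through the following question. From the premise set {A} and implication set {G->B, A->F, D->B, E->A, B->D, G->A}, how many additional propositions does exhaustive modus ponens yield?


Initial facts: {A}
Apply modus ponens to closure:
  A and A->F  =>  F
Final known: {A, F}
New propositions: {F}
Count = 1

1


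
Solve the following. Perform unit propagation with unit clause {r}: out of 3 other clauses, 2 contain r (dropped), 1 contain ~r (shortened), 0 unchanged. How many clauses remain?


Satisfied (removed): 2
Shortened (remain): 1
Unchanged (remain): 0
Remaining = 1 + 0 = 1

1


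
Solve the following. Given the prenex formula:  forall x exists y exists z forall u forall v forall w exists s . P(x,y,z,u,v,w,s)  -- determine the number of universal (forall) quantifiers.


Quantifier prefix: forall x exists y exists z forall u forall v forall w exists s
Mark each quantifier type:
  U E E U U U E
Universal count = 4, Existential count = 3
Asked for universal (forall) quantifiers: 4

4


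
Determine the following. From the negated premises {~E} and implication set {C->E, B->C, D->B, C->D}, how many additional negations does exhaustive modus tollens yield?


Initial negated facts: {~E}
Apply modus tollens to closure:
  ~E and C->E  =>  ~C
  ~C and B->C  =>  ~B
  ~B and D->B  =>  ~D
Final negated: {~B, ~C, ~D, ~E}
New negations: {~B, ~C, ~D}
Count = 3

3


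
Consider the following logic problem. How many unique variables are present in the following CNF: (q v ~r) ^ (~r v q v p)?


Identify each variable that appears in the formula.
Variables found: p, q, r
Count = 3

3


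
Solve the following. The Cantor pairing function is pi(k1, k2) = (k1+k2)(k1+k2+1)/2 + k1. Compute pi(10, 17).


k1 + k2 = 27
(k1+k2)(k1+k2+1)/2 = 27 * 28 / 2 = 378
pi = 378 + 10 = 388

388


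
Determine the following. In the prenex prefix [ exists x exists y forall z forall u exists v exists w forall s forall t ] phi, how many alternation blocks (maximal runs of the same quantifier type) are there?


Quantifier-type sequence: E E A A E E A A  (A=forall, E=exists)
Group into maximal same-type runs:
  Ex2 | Ax2 | Ex2 | Ax2
Number of blocks = 4

4


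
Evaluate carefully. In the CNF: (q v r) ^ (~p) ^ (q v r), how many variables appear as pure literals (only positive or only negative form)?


Check each variable for pure literal status:
p: pure negative
q: pure positive
r: pure positive
Pure literal count = 3

3


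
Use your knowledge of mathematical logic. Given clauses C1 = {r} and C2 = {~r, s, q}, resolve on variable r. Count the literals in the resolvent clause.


Remove r from C1 and ~r from C2.
C1 remainder: {}
C2 remainder: {s, q}
Union (resolvent): {q, s}
Resolvent has 2 literal(s).

2


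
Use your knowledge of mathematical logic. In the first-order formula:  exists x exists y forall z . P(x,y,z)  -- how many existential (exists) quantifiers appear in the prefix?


Quantifier prefix: exists x exists y forall z
Mark each quantifier type:
  E E U
Universal count = 1, Existential count = 2
Asked for existential (exists) quantifiers: 2

2


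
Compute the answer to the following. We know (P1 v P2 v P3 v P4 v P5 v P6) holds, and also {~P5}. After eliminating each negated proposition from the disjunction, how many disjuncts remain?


Original disjuncts (6): P1, P2, P3, P4, P5, P6
Negated (eliminate): ~P5
Remaining disjuncts: P1, P2, P3, P4, P6
Count = 6 - 1 = 5

5


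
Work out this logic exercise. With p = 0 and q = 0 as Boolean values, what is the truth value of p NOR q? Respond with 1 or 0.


p = 0, q = 0
Operation: p NOR q
Evaluate: 0 NOR 0 = 1

1


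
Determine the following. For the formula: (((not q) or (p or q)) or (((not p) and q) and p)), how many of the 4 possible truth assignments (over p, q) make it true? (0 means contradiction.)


Check all 4 assignments:
p=0, q=0: 1
p=0, q=1: 1
p=1, q=0: 1
p=1, q=1: 1
Count of True = 4

4


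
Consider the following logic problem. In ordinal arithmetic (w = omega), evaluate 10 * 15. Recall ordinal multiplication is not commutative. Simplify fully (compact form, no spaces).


Compute 10 * 15.
Ordinal * is associative and left-distributive over +, but NOT commutative; for finite n>1, n*w = w but w*n stays w*n.
Both finite; ordinal * agrees with natural *: 10 * 15 = 150.
Result = 150

150


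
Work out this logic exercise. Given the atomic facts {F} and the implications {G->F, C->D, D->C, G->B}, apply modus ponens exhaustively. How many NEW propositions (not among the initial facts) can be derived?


Initial facts: {F}
Apply modus ponens to closure:
  (no implication fires)
Final known: {F}
New propositions: {(none)}
Count = 0

0


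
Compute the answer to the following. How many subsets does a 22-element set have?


The power set of a set with n elements has 2^n elements.
|P(S)| = 2^22 = 4194304

4194304


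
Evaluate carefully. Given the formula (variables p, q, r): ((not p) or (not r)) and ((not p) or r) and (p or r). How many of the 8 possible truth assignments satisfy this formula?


Evaluate all 8 assignments for p, q, r:
p=0, q=0, r=0: 0
p=0, q=0, r=1: 1
p=0, q=1, r=0: 0
p=0, q=1, r=1: 1
p=1, q=0, r=0: 0
p=1, q=0, r=1: 0
p=1, q=1, r=0: 0
p=1, q=1, r=1: 0
Satisfying count = 2

2


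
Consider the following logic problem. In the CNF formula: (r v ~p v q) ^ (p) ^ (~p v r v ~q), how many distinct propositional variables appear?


Identify each variable that appears in the formula.
Variables found: p, q, r
Count = 3

3


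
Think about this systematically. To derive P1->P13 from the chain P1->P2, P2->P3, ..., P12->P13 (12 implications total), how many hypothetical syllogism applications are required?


With 12 implications in a chain connecting 13 propositions:
P1->P2, P2->P3, ..., P12->P13
Steps needed = (number of implications) - 1 = 12 - 1 = 11

11


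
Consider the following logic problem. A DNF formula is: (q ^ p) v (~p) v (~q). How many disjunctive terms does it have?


A DNF formula is a disjunction of terms (conjunctions).
Terms are separated by v.
Counting the disjuncts: 3 terms.

3


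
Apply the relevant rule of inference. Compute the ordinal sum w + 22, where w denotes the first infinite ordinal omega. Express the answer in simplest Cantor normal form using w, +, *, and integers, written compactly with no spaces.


Compute w + 22.
Ordinal + is associative but NOT commutative; for finite n>0, n + w = w but w + n stays w+n.
w + 22 is already in normal form (a successor ordinal beyond w).
Result = w+22

w+22


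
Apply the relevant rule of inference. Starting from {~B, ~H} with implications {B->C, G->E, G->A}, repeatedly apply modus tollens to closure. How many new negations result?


Initial negated facts: {~B, ~H}
Apply modus tollens to closure:
  (no implication fires)
Final negated: {~B, ~H}
New negations: {(none)}
Count = 0

0


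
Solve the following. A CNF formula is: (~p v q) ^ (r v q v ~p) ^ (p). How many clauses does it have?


A CNF formula is a conjunction of clauses.
Clauses are separated by ^.
Counting the conjuncts: 3 clauses.

3


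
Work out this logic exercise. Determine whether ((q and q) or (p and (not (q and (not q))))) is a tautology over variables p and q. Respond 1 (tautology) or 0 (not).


Check all 4 assignments:
p=0, q=0: 0
p=0, q=1: 1
p=1, q=0: 1
p=1, q=1: 1
Satisfying count = 3/4.
Tautology iff count = 4: no.

0


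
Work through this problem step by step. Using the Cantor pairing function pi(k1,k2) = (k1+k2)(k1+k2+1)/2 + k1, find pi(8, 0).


k1 + k2 = 8
(k1+k2)(k1+k2+1)/2 = 8 * 9 / 2 = 36
pi = 36 + 8 = 44

44


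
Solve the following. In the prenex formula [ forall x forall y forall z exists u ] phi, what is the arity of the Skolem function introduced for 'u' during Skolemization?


Quantifier prefix: forall x forall y forall z exists u
'u' is existentially quantified at position 4.
Universal variables preceding it: x, y, z
Skolem function arity = 3

3


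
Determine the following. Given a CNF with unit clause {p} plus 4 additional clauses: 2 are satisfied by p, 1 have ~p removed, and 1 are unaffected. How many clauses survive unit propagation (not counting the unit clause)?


Satisfied (removed): 2
Shortened (remain): 1
Unchanged (remain): 1
Remaining = 1 + 1 = 2

2


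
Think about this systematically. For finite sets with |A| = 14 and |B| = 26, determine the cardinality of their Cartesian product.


The Cartesian product A x B contains all ordered pairs (a, b).
|A x B| = |A| * |B| = 14 * 26 = 364

364


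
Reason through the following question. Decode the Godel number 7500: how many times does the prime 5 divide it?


Factorize 7500 by dividing by 5 repeatedly.
Division steps: 5 divides 7500 exactly 4 time(s).
Exponent of 5 = 4

4


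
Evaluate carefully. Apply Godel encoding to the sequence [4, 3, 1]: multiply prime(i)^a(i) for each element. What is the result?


Encode each element as an exponent of the corresponding prime:
  2^4 = 16
  3^3 = 27
  5^1 = 5
Product = 16 * 27 * 5 = 2160

2160


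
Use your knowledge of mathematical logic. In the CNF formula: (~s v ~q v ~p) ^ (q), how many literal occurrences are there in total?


Counting literals in each clause:
Clause 1: 3 literal(s)
Clause 2: 1 literal(s)
Total = 4

4


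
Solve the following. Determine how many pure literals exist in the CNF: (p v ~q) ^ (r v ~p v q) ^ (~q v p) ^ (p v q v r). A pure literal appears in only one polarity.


Check each variable for pure literal status:
p: mixed (not pure)
q: mixed (not pure)
r: pure positive
Pure literal count = 1

1


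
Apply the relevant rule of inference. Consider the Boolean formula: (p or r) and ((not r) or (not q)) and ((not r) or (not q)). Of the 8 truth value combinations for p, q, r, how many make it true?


Evaluate all 8 assignments for p, q, r:
p=0, q=0, r=0: 0
p=0, q=0, r=1: 1
p=0, q=1, r=0: 0
p=0, q=1, r=1: 0
p=1, q=0, r=0: 1
p=1, q=0, r=1: 1
p=1, q=1, r=0: 1
p=1, q=1, r=1: 0
Satisfying count = 4

4


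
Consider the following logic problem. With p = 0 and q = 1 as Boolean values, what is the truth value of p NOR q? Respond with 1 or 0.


p = 0, q = 1
Operation: p NOR q
Evaluate: 0 NOR 1 = 0

0


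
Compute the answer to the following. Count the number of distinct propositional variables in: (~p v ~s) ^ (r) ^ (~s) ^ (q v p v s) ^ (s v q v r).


Identify each variable that appears in the formula.
Variables found: p, q, r, s
Count = 4

4


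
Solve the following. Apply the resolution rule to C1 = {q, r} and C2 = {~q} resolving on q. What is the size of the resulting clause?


Remove q from C1 and ~q from C2.
C1 remainder: {r}
C2 remainder: {}
Union (resolvent): {r}
Resolvent has 1 literal(s).

1


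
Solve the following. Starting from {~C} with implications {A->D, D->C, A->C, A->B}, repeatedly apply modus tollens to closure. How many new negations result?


Initial negated facts: {~C}
Apply modus tollens to closure:
  ~C and D->C  =>  ~D
  ~C and A->C  =>  ~A
Final negated: {~A, ~C, ~D}
New negations: {~A, ~D}
Count = 2

2


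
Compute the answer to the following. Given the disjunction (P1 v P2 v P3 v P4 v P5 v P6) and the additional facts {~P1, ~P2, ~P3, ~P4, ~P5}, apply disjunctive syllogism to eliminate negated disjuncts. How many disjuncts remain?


Original disjuncts (6): P1, P2, P3, P4, P5, P6
Negated (eliminate): ~P1, ~P2, ~P3, ~P4, ~P5
Remaining disjuncts: P6
Count = 6 - 5 = 1

1


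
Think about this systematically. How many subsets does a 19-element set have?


The power set of a set with n elements has 2^n elements.
|P(S)| = 2^19 = 524288

524288


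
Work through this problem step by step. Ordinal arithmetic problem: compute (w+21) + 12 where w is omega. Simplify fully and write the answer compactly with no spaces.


Compute (w+21) + 12.
Ordinal + is associative but NOT commutative; for finite n>0, n + w = w but w + n stays w+n.
By associativity: (w+21) + 12 = w + (21+12) = w+33.
Result = w+33

w+33


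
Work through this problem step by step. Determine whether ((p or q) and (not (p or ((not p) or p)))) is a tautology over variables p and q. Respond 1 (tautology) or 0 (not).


Check all 4 assignments:
p=0, q=0: 0
p=0, q=1: 0
p=1, q=0: 0
p=1, q=1: 0
Satisfying count = 0/4.
Tautology iff count = 4: no.

0


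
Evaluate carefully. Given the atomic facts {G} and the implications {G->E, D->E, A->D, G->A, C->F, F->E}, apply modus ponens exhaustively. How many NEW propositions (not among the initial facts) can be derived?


Initial facts: {G}
Apply modus ponens to closure:
  G and G->E  =>  E
  G and G->A  =>  A
  A and A->D  =>  D
Final known: {A, D, E, G}
New propositions: {A, D, E}
Count = 3

3


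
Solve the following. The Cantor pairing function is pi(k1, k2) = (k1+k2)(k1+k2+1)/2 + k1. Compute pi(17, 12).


k1 + k2 = 29
(k1+k2)(k1+k2+1)/2 = 29 * 30 / 2 = 435
pi = 435 + 17 = 452

452


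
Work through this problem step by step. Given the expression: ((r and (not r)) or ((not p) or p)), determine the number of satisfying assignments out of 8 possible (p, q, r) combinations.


Check all 8 assignments:
p=0, q=0, r=0: 1
p=0, q=0, r=1: 1
p=0, q=1, r=0: 1
p=0, q=1, r=1: 1
p=1, q=0, r=0: 1
p=1, q=0, r=1: 1
p=1, q=1, r=0: 1
p=1, q=1, r=1: 1
Count of True = 8

8


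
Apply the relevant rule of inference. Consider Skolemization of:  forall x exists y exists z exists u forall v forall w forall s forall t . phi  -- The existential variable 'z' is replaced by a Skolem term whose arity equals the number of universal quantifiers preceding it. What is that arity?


Quantifier prefix: forall x exists y exists z exists u forall v forall w forall s forall t
'z' is existentially quantified at position 3.
Universal variables preceding it: x
Skolem function arity = 1

1


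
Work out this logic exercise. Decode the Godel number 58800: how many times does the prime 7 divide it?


Factorize 58800 by dividing by 7 repeatedly.
Division steps: 7 divides 58800 exactly 2 time(s).
Exponent of 7 = 2

2


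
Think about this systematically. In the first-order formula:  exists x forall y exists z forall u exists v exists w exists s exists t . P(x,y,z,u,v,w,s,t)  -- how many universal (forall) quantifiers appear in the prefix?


Quantifier prefix: exists x forall y exists z forall u exists v exists w exists s exists t
Mark each quantifier type:
  E U E U E E E E
Universal count = 2, Existential count = 6
Asked for universal (forall) quantifiers: 2

2


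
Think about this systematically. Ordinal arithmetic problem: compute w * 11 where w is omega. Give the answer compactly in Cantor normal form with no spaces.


Compute w * 11.
Ordinal * is associative and left-distributive over +, but NOT commutative; for finite n>1, n*w = w but w*n stays w*n.
w * 11 means 11 copies of w concatenated: w*11.
Result = w*11

w*11


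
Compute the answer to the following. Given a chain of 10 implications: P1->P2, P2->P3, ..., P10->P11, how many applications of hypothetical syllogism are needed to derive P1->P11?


With 10 implications in a chain connecting 11 propositions:
P1->P2, P2->P3, ..., P10->P11
Steps needed = (number of implications) - 1 = 10 - 1 = 9

9


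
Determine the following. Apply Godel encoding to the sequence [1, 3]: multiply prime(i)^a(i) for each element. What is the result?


Encode each element as an exponent of the corresponding prime:
  2^1 = 2
  3^3 = 27
Product = 2 * 27 = 54

54


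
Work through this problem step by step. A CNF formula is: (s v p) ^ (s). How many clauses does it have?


A CNF formula is a conjunction of clauses.
Clauses are separated by ^.
Counting the conjuncts: 2 clauses.

2


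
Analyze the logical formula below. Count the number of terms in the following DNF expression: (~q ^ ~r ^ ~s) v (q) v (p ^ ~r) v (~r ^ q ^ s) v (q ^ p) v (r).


A DNF formula is a disjunction of terms (conjunctions).
Terms are separated by v.
Counting the disjuncts: 6 terms.

6


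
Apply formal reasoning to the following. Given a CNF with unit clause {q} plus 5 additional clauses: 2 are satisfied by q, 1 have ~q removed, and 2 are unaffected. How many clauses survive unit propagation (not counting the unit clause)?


Satisfied (removed): 2
Shortened (remain): 1
Unchanged (remain): 2
Remaining = 1 + 2 = 3

3


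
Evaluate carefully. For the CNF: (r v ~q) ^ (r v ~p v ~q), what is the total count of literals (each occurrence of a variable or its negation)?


Counting literals in each clause:
Clause 1: 2 literal(s)
Clause 2: 3 literal(s)
Total = 5

5


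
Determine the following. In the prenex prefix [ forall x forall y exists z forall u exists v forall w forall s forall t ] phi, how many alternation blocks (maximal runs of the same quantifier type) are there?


Quantifier-type sequence: A A E A E A A A  (A=forall, E=exists)
Group into maximal same-type runs:
  Ax2 | Ex1 | Ax1 | Ex1 | Ax3
Number of blocks = 5

5


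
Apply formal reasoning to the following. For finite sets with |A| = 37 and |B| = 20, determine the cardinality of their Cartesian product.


The Cartesian product A x B contains all ordered pairs (a, b).
|A x B| = |A| * |B| = 37 * 20 = 740

740


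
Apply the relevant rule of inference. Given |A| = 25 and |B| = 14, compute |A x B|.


The Cartesian product A x B contains all ordered pairs (a, b).
|A x B| = |A| * |B| = 25 * 14 = 350

350


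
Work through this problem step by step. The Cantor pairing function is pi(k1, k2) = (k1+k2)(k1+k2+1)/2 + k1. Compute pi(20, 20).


k1 + k2 = 40
(k1+k2)(k1+k2+1)/2 = 40 * 41 / 2 = 820
pi = 820 + 20 = 840

840


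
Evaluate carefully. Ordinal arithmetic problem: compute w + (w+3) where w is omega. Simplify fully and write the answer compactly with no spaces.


Compute w + (w+3).
Ordinal + is associative but NOT commutative; for finite n>0, n + w = w but w + n stays w+n.
w + (w+3) = (w+w) + 3 = w*2+3.
Result = w*2+3

w*2+3


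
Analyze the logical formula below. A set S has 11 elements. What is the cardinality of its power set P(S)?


The power set of a set with n elements has 2^n elements.
|P(S)| = 2^11 = 2048

2048


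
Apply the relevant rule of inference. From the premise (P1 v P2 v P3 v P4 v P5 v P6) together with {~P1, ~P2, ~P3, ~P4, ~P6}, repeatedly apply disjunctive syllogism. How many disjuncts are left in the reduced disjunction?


Original disjuncts (6): P1, P2, P3, P4, P5, P6
Negated (eliminate): ~P1, ~P2, ~P3, ~P4, ~P6
Remaining disjuncts: P5
Count = 6 - 5 = 1

1


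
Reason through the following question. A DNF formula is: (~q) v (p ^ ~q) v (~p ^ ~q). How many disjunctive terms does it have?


A DNF formula is a disjunction of terms (conjunctions).
Terms are separated by v.
Counting the disjuncts: 3 terms.

3


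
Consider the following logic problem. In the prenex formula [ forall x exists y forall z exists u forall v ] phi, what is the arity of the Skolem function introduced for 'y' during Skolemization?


Quantifier prefix: forall x exists y forall z exists u forall v
'y' is existentially quantified at position 2.
Universal variables preceding it: x
Skolem function arity = 1

1


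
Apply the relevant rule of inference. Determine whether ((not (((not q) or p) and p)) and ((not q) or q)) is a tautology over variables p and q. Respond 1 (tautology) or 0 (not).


Check all 4 assignments:
p=0, q=0: 1
p=0, q=1: 1
p=1, q=0: 0
p=1, q=1: 0
Satisfying count = 2/4.
Tautology iff count = 4: no.

0


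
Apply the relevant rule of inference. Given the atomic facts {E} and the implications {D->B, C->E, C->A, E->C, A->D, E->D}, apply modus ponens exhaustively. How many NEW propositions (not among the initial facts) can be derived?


Initial facts: {E}
Apply modus ponens to closure:
  E and E->C  =>  C
  E and E->D  =>  D
  D and D->B  =>  B
  C and C->A  =>  A
Final known: {A, B, C, D, E}
New propositions: {A, B, C, D}
Count = 4

4


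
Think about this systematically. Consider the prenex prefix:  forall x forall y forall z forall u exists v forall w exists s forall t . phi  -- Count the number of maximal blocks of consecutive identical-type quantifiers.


Quantifier-type sequence: A A A A E A E A  (A=forall, E=exists)
Group into maximal same-type runs:
  Ax4 | Ex1 | Ax1 | Ex1 | Ax1
Number of blocks = 5

5


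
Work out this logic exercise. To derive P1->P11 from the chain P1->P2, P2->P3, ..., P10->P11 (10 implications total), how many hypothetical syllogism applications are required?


With 10 implications in a chain connecting 11 propositions:
P1->P2, P2->P3, ..., P10->P11
Steps needed = (number of implications) - 1 = 10 - 1 = 9

9


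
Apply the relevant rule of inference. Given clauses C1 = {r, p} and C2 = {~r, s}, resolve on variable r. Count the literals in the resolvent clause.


Remove r from C1 and ~r from C2.
C1 remainder: {p}
C2 remainder: {s}
Union (resolvent): {p, s}
Resolvent has 2 literal(s).

2


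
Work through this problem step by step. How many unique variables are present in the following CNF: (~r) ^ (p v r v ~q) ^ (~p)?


Identify each variable that appears in the formula.
Variables found: p, q, r
Count = 3

3


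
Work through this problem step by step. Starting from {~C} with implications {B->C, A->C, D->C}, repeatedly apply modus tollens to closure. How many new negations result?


Initial negated facts: {~C}
Apply modus tollens to closure:
  ~C and B->C  =>  ~B
  ~C and A->C  =>  ~A
  ~C and D->C  =>  ~D
Final negated: {~A, ~B, ~C, ~D}
New negations: {~A, ~B, ~D}
Count = 3

3


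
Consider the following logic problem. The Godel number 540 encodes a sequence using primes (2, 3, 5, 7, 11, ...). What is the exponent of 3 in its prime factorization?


Factorize 540 by dividing by 3 repeatedly.
Division steps: 3 divides 540 exactly 3 time(s).
Exponent of 3 = 3

3


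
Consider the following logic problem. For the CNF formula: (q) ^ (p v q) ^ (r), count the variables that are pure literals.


Check each variable for pure literal status:
p: pure positive
q: pure positive
r: pure positive
Pure literal count = 3

3


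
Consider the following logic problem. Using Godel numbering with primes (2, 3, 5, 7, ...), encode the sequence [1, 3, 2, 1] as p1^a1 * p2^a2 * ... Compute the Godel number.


Encode each element as an exponent of the corresponding prime:
  2^1 = 2
  3^3 = 27
  5^2 = 25
  7^1 = 7
Product = 2 * 27 * 25 * 7 = 9450

9450


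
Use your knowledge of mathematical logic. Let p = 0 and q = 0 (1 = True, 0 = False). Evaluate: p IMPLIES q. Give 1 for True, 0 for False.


p = 0, q = 0
Operation: p IMPLIES q
Evaluate: 0 IMPLIES 0 = 1

1


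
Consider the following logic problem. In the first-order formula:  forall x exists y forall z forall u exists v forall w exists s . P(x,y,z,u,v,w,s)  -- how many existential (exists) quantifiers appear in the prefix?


Quantifier prefix: forall x exists y forall z forall u exists v forall w exists s
Mark each quantifier type:
  U E U U E U E
Universal count = 4, Existential count = 3
Asked for existential (exists) quantifiers: 3

3


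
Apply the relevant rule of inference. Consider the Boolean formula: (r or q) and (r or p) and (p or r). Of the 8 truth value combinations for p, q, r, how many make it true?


Evaluate all 8 assignments for p, q, r:
p=0, q=0, r=0: 0
p=0, q=0, r=1: 1
p=0, q=1, r=0: 0
p=0, q=1, r=1: 1
p=1, q=0, r=0: 0
p=1, q=0, r=1: 1
p=1, q=1, r=0: 1
p=1, q=1, r=1: 1
Satisfying count = 5

5


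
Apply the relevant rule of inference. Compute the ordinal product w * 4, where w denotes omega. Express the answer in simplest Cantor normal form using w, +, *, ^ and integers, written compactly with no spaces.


Compute w * 4.
Ordinal * is associative and left-distributive over +, but NOT commutative; for finite n>1, n*w = w but w*n stays w*n.
w * 4 means 4 copies of w concatenated: w*4.
Result = w*4

w*4


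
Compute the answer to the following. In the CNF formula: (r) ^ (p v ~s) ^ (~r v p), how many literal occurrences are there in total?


Counting literals in each clause:
Clause 1: 1 literal(s)
Clause 2: 2 literal(s)
Clause 3: 2 literal(s)
Total = 5

5


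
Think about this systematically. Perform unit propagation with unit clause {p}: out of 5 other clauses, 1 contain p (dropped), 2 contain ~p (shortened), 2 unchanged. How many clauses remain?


Satisfied (removed): 1
Shortened (remain): 2
Unchanged (remain): 2
Remaining = 2 + 2 = 4

4


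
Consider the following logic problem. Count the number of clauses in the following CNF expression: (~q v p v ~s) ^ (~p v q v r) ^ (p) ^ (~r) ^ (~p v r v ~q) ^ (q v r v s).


A CNF formula is a conjunction of clauses.
Clauses are separated by ^.
Counting the conjuncts: 6 clauses.

6


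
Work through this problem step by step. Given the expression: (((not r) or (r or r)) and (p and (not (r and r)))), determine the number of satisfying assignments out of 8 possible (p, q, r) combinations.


Check all 8 assignments:
p=0, q=0, r=0: 0
p=0, q=0, r=1: 0
p=0, q=1, r=0: 0
p=0, q=1, r=1: 0
p=1, q=0, r=0: 1
p=1, q=0, r=1: 0
p=1, q=1, r=0: 1
p=1, q=1, r=1: 0
Count of True = 2

2


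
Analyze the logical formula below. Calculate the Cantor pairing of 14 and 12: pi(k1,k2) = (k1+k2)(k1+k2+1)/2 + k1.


k1 + k2 = 26
(k1+k2)(k1+k2+1)/2 = 26 * 27 / 2 = 351
pi = 351 + 14 = 365

365
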